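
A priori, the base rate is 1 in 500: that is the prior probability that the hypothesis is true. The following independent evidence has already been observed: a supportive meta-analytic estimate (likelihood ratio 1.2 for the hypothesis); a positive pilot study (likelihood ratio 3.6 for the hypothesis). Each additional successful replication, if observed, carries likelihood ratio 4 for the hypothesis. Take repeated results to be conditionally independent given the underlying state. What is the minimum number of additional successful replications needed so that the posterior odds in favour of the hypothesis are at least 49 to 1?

Prior odds = 0.002/0.998 = 1/499.
Combined Bayes factor of the evidence already in hand = 1.2 × 3.6 = 4.32.
Odds after that evidence = (1/499) × 4.32 = 108/12475.
Target odds = 49.
Need 4ⁿ ≥ 49 ÷ (108/12475) = 611275/108.
4⁶ = 4096 falls short of 611275/108 but 4⁷ = 16384 reaches it, so n = 7.

7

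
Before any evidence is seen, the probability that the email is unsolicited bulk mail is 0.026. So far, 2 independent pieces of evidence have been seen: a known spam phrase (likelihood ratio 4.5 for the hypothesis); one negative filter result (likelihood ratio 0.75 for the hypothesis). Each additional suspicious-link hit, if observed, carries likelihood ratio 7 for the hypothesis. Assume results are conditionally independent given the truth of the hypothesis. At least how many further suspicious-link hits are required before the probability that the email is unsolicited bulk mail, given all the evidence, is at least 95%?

3

Prior odds = 0.026/0.974 = 13/487.
Combined Bayes factor of the evidence already in hand = 4.5 × 0.75 = 3.375.
Odds after that evidence = (13/487) × 3.375 = 351/3896.
Target odds = 0.95/0.05 = 19.
Need 7ⁿ ≥ 19 ÷ (351/3896) = 74024/351.
7² = 49 falls short of 74024/351 but 7³ = 343 reaches it, so n = 3.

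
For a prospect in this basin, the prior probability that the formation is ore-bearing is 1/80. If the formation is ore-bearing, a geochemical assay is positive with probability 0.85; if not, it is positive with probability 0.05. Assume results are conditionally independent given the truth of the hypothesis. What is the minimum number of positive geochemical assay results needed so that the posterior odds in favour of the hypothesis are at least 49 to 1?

3

Prior odds = 0.0125/0.9875 = 1/79.
Likelihood ratio of a positive = 0.85/0.05 = 17.
Target odds = 49.
Need (1/79) × 17ⁿ ≥ 49, i.e. 17ⁿ ≥ 3871.
17² = 289 falls short of 3871 but 17³ = 4913 reaches it, so n = 3.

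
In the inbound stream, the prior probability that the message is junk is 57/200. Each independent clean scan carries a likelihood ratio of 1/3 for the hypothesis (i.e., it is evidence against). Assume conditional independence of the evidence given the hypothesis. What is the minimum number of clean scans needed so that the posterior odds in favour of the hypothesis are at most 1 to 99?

4

Prior odds = 0.285/0.715 = 57/143.
Likelihood ratio per clean scan = 1/3.
Target odds = 1/99.
Need (57/143) × (1/3)ⁿ ≤ 1/99, i.e. (1/3)ⁿ ≤ 13/513.
(1/3)³ = 1/27 is still above 13/513 but (1/3)⁴ = 1/81 is at or below it, so n = 4.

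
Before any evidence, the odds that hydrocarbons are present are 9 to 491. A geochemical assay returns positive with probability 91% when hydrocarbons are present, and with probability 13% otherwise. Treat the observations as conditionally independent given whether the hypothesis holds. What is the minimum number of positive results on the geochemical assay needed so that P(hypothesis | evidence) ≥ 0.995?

5

Prior odds = 9/491.
Likelihood ratio of a positive result = 0.91/0.13 = 7.
Target posterior odds = 0.995/0.005 = 199.
Need (9/491) × 7ⁿ ≥ 199, i.e. 7ⁿ ≥ 97709/9.
7⁴ = 2401 falls short of 97709/9 but 7⁵ = 16807 reaches it, so n = 5.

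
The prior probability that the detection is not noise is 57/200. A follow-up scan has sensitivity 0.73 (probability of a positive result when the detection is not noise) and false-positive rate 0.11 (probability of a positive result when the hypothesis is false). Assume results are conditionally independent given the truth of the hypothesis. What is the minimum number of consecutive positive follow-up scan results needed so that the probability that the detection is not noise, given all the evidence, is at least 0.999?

5

Prior odds: 0.285 ÷ 0.715 = 57/143.
Likelihood ratio of a positive result = 0.73/0.11 = 73/11.
Target posterior odds = 0.999/0.001 = 999.
Require (73/11)ⁿ ≥ 999 ÷ (57/143) = 47619/19.
(73/11)⁴ = 28398241/14641 falls short of 47619/19 but (73/11)⁵ ≈12872.1 reaches it, so n = 5.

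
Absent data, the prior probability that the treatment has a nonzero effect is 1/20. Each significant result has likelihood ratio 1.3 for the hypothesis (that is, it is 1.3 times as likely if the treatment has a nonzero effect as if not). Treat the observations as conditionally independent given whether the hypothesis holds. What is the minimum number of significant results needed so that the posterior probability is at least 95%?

Prior odds = 0.05/0.95 = 1/19.
Likelihood ratio per significant result = 1.3.
Target posterior odds = 0.95/0.05 = 19.
Need (1/19) × 1.3ⁿ ≥ 19, i.e. 1.3ⁿ ≥ 361.
1.3²² ≈321.184 falls short of 361 but 1.3²³ ≈417.539 reaches it, so n = 23.

23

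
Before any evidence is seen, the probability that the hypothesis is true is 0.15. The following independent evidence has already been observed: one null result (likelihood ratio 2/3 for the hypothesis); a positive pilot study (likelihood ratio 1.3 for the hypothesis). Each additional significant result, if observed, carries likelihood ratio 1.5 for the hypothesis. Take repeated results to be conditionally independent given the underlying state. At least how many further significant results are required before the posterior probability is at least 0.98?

15

Prior odds = 0.15/0.85 = 3/17.
Combined Bayes factor of the evidence already in hand = (2/3) × 1.3 = 13/15.
Odds after that evidence = (3/17) × 13/15 = 13/85.
Target odds = 0.98/0.02 = 49.
Need 1.5ⁿ ≥ 49 ÷ (13/85) = 4165/13.
1.5¹⁴ = 4782969/16384 falls short of 4165/13 but 1.5¹⁵ = 14348907/32768 reaches it, so n = 15.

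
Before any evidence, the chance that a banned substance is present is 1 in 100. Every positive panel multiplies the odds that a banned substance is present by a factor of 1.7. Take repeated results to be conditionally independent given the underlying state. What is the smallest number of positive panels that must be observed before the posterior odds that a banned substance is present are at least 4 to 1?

12

Prior odds = 0.01/0.99 = 1/99.
Likelihood ratio per positive panel = 1.7.
Target odds = 4.
Need (1/99) × 1.7ⁿ ≥ 4, i.e. 1.7ⁿ ≥ 396.
1.7¹¹ ≈342.719 falls short of 396 but 1.7¹² ≈582.622 reaches it, so n = 12.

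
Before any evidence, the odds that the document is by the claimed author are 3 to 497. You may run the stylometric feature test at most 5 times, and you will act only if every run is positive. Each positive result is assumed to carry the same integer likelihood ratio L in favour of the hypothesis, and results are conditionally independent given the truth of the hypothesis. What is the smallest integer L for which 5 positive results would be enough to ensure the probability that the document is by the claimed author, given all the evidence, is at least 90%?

Prior odds = 3/497.
Target odds = 0.9/0.1 = 9.
Need L⁵ ≥ 9 ÷ (3/497) = 1491.
4⁵ = 1024 < 1491 ≤ 3125 = 5⁵, so L = 5.

5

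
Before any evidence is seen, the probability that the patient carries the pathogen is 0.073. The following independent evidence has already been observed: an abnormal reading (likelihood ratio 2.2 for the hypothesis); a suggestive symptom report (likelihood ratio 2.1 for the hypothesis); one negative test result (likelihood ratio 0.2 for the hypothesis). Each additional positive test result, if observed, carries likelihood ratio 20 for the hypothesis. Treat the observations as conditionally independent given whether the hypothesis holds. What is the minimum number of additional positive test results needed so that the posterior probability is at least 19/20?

2

Prior odds = 0.073/0.927 = 73/927.
Combined Bayes factor of the evidence already in hand = 2.2 × 2.1 × 0.2 = 0.924.
Odds after that evidence = (73/927) × 0.924 = 5621/77250.
Target odds = 0.95/0.05 = 19.
Need 20ⁿ ≥ 19 ÷ (5621/77250) = 1467750/5621.
20¹ = 20 falls short of 1467750/5621 but 20² = 400 reaches it, so n = 2.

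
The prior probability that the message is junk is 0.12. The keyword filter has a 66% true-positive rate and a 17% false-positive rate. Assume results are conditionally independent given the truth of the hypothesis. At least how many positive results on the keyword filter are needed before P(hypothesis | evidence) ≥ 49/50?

Prior odds = 0.12/0.88 = 3/22.
Likelihood ratio of a positive result = 0.66/0.17 = 66/17.
Target posterior odds = 0.98/0.02 = 49.
Need (3/22) × (66/17)ⁿ ≥ 49, i.e. (66/17)ⁿ ≥ 1078/3.
(66/17)⁴ = 18974736/83521 falls short of 1078/3 but (66/17)⁵ ≈882.013 reaches it, so n = 5.

5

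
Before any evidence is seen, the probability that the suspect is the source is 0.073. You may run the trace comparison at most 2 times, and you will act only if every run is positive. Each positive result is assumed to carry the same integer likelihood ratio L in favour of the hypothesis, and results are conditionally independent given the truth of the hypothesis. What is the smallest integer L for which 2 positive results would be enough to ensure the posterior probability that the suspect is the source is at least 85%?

Prior odds = 0.073/0.927 = 73/927.
Target odds = 0.85/0.15 = 17/3.
Need L² ≥ 17/3 ÷ (73/927) = 5253/73.
8² = 64 < 5253/73 ≤ 81 = 9², so L = 9.

9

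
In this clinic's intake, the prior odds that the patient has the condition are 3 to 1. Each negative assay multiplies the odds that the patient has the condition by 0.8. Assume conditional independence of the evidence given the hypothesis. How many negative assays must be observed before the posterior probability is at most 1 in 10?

15

Prior odds = 3.
Likelihood ratio per negative assay = 0.8.
Target posterior odds = 0.1/0.9 = 1/9.
Need 3 × 0.8ⁿ ≤ 1/9, i.e. 0.8ⁿ ≤ 1/27.
0.8¹⁴ ≈0.0439805 is still above 1/27 but 0.8¹⁵ ≈0.0351844 is at or below it, so n = 15.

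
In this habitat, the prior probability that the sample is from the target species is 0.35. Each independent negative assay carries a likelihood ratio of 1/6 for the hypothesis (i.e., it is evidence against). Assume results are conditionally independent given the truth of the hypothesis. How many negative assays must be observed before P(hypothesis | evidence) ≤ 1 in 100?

Prior odds = 0.35/0.65 = 7/13.
Likelihood ratio per negative assay = 1/6.
Target posterior odds = 0.01/0.99 = 1/99.
Need (7/13) × (1/6)ⁿ ≤ 1/99, i.e. (1/6)ⁿ ≤ 13/693.
(1/6)² = 1/36 is still above 13/693 but (1/6)³ = 1/216 is at or below it, so n = 3.

3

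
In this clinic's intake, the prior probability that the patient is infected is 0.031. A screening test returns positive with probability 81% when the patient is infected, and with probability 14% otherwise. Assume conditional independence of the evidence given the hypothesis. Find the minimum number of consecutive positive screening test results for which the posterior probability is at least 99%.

Prior odds: 0.031 ÷ 0.969 = 31/969.
Likelihood ratio of a positive result = 0.81/0.14 = 81/14.
Target odds: 0.99 ÷ 0.01 = 99.
Need (31/969) × (81/14)ⁿ ≥ 99, i.e. (81/14)ⁿ ≥ 95931/31.
(81/14)⁴ = 43046721/38416 falls short of 95931/31 but (81/14)⁵ ≈6483.13 reaches it, so n = 5.

5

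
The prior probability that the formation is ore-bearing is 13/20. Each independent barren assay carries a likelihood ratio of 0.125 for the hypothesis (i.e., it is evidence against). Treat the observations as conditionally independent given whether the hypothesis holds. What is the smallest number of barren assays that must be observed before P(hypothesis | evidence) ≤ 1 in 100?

Prior odds: 0.65 ÷ 0.35 = 13/7.
Likelihood ratio per barren assay = 0.125.
Target odds: 0.01 ÷ 0.99 = 1/99.
Require 0.125ⁿ ≤ 1/99 ÷ (13/7) = 7/1287.
0.125² = 0.015625 is still above 7/1287 but 0.125³ = 0.001953125 is at or below it, so n = 3.

3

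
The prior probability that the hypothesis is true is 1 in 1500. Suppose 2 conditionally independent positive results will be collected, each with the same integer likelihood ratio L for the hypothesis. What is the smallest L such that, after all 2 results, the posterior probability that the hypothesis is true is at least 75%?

Prior odds = (1/1500)/(1499/1500) = 1/1499.
Target odds = 0.75/0.25 = 3.
Need L² ≥ 3 ÷ (1/1499) = 4497.
67² = 4489 < 4497 ≤ 4624 = 68², so L = 68.

68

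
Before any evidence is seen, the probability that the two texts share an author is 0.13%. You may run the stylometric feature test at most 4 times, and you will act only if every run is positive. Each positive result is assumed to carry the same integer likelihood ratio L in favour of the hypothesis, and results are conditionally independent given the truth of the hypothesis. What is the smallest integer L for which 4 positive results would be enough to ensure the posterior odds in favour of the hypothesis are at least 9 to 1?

10

Prior odds = 0.0013/0.9987 = 13/9987.
Target odds = 9.
Need L⁴ ≥ 9 ÷ (13/9987) = 89883/13.
9⁴ = 6561 < 89883/13 ≤ 10000 = 10⁴, so L = 10.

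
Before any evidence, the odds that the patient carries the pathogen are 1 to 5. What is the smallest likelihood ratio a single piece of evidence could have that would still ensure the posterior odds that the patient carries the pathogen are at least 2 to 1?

Prior odds = 0.2.
Target odds = 2.
Required Bayes factor = 2 ÷ 0.2 = 10.

10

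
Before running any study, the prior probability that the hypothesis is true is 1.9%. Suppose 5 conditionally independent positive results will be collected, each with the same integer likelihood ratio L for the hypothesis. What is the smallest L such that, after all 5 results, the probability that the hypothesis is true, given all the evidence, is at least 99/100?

6

Prior odds = 0.019/0.981 = 19/981.
Target odds = 0.99/0.01 = 99.
Need L⁵ ≥ 99 ÷ (19/981) = 97119/19.
5⁵ = 3125 < 97119/19 ≤ 7776 = 6⁵, so L = 6.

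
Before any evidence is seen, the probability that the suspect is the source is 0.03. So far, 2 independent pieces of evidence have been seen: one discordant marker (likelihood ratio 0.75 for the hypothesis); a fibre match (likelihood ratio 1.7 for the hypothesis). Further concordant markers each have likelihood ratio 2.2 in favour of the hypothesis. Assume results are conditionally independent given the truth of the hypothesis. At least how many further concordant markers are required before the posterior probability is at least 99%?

Prior odds = 0.03/0.97 = 3/97.
Combined Bayes factor of the evidence already in hand = 0.75 × 1.7 = 1.275.
Odds after that evidence = (3/97) × 1.275 = 153/3880.
Target odds = 0.99/0.01 = 99.
Need 2.2ⁿ ≥ 99 ÷ (153/3880) = 42680/17.
2.2⁹ ≈1207.27 falls short of 42680/17 but 2.2¹⁰ ≈2655.99 reaches it, so n = 10.

10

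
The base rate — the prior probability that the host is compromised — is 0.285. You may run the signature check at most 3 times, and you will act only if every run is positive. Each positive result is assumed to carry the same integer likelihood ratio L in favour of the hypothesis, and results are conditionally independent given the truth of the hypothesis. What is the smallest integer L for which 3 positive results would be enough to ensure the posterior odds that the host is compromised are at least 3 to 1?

2

Prior odds = 0.285/0.715 = 57/143.
Target odds = 3.
Need L³ ≥ 3 ÷ (57/143) = 143/19.
1³ = 1 < 143/19 ≤ 8 = 2³, so L = 2.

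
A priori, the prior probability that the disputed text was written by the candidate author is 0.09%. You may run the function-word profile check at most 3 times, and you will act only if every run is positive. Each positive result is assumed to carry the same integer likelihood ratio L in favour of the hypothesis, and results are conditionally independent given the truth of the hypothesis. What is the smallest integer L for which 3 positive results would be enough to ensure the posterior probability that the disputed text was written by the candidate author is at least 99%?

48

Prior odds = 0.0009/0.9991 = 9/9991.
Target odds = 0.99/0.01 = 99.
Need L³ ≥ 99 ÷ (9/9991) = 109901.
47³ = 103823 < 109901 ≤ 110592 = 48³, so L = 48.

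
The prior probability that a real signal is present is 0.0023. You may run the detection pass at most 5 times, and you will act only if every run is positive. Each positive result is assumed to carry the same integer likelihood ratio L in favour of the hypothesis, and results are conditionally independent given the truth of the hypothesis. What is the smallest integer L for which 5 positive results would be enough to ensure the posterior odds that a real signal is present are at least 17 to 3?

Prior odds = 0.0023/0.9977 = 23/9977.
Target odds = 17/3.
Need L⁵ ≥ 17/3 ÷ (23/9977) = 169609/69.
4⁵ = 1024 < 169609/69 ≤ 3125 = 5⁵, so L = 5.

5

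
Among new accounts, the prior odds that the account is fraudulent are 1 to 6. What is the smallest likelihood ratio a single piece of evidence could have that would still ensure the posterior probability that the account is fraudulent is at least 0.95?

Prior odds = 1/6.
Target odds = 0.95/0.05 = 19.
Required Bayes factor = 19 ÷ (1/6) = 114.

114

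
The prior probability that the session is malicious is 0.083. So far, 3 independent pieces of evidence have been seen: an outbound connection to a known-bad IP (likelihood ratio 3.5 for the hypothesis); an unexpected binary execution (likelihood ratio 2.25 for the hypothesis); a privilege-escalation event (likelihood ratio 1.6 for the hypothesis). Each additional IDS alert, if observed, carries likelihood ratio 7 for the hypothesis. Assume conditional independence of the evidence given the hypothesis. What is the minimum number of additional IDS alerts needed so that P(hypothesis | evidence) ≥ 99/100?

3

Prior odds = 0.083/0.917 = 83/917.
Combined Bayes factor of the evidence already in hand = 3.5 × 2.25 × 1.6 = 12.6.
Odds after that evidence = (83/917) × 12.6 = 747/655.
Target odds = 0.99/0.01 = 99.
Need 7ⁿ ≥ 99 ÷ (747/655) = 7205/83.
7² = 49 falls short of 7205/83 but 7³ = 343 reaches it, so n = 3.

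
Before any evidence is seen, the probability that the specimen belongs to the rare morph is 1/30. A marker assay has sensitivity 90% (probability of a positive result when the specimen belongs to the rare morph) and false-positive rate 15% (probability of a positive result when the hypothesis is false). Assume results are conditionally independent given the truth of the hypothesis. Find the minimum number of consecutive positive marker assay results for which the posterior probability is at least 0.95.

4

Prior odds: (1/30) ÷ (29/30) = 1/29.
Likelihood ratio of a positive result = 0.9/0.15 = 6.
Target odds: 0.95 ÷ 0.05 = 19.
Need (1/29) × 6ⁿ ≥ 19, i.e. 6ⁿ ≥ 551.
6³ = 216 falls short of 551 but 6⁴ = 1296 reaches it, so n = 4.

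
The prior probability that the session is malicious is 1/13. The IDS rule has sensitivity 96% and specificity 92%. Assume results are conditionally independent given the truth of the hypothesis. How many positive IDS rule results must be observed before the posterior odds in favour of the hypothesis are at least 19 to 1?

Prior odds = (1/13)/(12/13) = 1/12.
False-positive rate = 1 − 0.92 = 0.08; likelihood ratio of a positive = 0.96/0.08 = 12.
Target odds = 19.
Need (1/12) × 12ⁿ ≥ 19, i.e. 12ⁿ ≥ 228.
12² = 144 falls short of 228 but 12³ = 1728 reaches it, so n = 3.

3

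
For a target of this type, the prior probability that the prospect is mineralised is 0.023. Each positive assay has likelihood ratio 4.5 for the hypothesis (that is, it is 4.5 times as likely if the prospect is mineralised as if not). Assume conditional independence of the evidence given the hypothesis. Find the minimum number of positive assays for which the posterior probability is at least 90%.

4

Prior odds: 0.023 ÷ 0.977 = 23/977.
Likelihood ratio per positive assay = 4.5.
Target posterior odds = 0.9/0.1 = 9.
Require 4.5ⁿ ≥ 9 ÷ (23/977) = 8793/23.
4.5³ = 91.125 falls short of 8793/23 but 4.5⁴ = 410.0625 reaches it, so n = 4.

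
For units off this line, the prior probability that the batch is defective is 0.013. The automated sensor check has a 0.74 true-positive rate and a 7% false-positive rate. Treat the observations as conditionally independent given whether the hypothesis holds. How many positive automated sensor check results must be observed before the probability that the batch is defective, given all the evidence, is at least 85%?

Prior odds = 0.013/0.987 = 13/987.
Likelihood ratio of a positive result = 0.74/0.07 = 74/7.
Target odds: 0.85 ÷ 0.15 = 17/3.
Need (13/987) × (74/7)ⁿ ≥ 17/3, i.e. (74/7)ⁿ ≥ 5593/13.
(74/7)² = 5476/49 falls short of 5593/13 but (74/7)³ = 405224/343 reaches it, so n = 3.

3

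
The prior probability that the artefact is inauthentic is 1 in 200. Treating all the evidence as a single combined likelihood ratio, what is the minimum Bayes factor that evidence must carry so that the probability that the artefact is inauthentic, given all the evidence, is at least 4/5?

Prior odds = 0.005/0.995 = 1/199.
Target odds = 0.8/0.2 = 4.
Required Bayes factor = 4 ÷ (1/199) = 796.

796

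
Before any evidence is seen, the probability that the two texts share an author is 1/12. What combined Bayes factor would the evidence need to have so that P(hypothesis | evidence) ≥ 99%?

1089

Prior odds = (1/12)/(11/12) = 1/11.
Target odds = 0.99/0.01 = 99.
Required Bayes factor = 99 ÷ (1/11) = 1089.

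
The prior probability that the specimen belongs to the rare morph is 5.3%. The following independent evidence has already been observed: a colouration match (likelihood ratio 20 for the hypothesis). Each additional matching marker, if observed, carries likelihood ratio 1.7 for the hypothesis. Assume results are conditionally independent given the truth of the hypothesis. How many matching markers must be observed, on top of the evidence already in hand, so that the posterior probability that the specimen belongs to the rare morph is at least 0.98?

8

Prior odds = 0.053/0.947 = 53/947.
Bayes factor of the evidence already in hand = 20.
Odds after that evidence = (53/947) × 20 = 1060/947.
Target odds = 0.98/0.02 = 49.
Need 1.7ⁿ ≥ 49 ÷ (1060/947) = 46403/1060.
1.7⁷ = 410338673/10000000 falls short of 46403/1060 but 1.7⁸ ≈69.7576 reaches it, so n = 8.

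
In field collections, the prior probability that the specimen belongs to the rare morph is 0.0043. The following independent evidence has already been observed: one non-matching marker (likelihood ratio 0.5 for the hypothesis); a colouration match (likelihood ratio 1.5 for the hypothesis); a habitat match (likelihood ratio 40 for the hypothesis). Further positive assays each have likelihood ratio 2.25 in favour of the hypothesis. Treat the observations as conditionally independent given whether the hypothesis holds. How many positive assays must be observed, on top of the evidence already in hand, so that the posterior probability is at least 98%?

Prior odds = 0.0043/0.9957 = 43/9957.
Combined Bayes factor of the evidence already in hand = 0.5 × 1.5 × 40 = 30.
Odds after that evidence = (43/9957) × 30 = 430/3319.
Target odds = 0.98/0.02 = 49.
Need 2.25ⁿ ≥ 49 ÷ (430/3319) = 162631/430.
2.25⁷ = 4782969/16384 falls short of 162631/430 but 2.25⁸ = 43046721/65536 reaches it, so n = 8.

8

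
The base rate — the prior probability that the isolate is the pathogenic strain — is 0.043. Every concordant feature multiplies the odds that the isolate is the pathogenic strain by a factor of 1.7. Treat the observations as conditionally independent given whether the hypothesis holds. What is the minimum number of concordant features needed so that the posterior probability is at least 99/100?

15

Prior odds = 0.043/0.957 = 43/957.
Likelihood ratio per concordant feature = 1.7.
Target odds: 0.99 ÷ 0.01 = 99.
Need (43/957) × 1.7ⁿ ≥ 99, i.e. 1.7ⁿ ≥ 94743/43.
1.7¹⁴ ≈1683.78 falls short of 94743/43 but 1.7¹⁵ ≈2862.42 reaches it, so n = 15.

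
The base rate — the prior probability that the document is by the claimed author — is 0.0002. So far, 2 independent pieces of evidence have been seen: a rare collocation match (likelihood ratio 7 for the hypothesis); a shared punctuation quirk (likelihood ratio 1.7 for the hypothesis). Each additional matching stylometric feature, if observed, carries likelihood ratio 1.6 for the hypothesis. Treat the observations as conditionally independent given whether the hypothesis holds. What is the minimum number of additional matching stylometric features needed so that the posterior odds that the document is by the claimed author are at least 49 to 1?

22

Prior odds = 0.0002/0.9998 = 1/4999.
Combined Bayes factor of the evidence already in hand = 7 × 1.7 = 11.9.
Odds after that evidence = (1/4999) × 11.9 = 119/49990.
Target odds = 49.
Need 1.6ⁿ ≥ 49 ÷ (119/49990) = 349930/17.
1.6²¹ ≈19342.8 falls short of 349930/17 but 1.6²² ≈30948.5 reaches it, so n = 22.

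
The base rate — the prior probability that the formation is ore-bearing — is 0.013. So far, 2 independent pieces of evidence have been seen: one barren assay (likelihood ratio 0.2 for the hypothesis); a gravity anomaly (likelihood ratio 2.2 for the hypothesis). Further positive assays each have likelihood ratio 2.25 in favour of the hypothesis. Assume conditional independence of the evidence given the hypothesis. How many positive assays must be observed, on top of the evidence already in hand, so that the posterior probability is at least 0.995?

13

Prior odds = 0.013/0.987 = 13/987.
Combined Bayes factor of the evidence already in hand = 0.2 × 2.2 = 0.44.
Odds after that evidence = (13/987) × 0.44 = 143/24675.
Target odds = 0.995/0.005 = 199.
Need 2.25ⁿ ≥ 199 ÷ (143/24675) = 4910325/143.
2.25¹² ≈16834.1 falls short of 4910325/143 but 2.25¹³ ≈37876.8 reaches it, so n = 13.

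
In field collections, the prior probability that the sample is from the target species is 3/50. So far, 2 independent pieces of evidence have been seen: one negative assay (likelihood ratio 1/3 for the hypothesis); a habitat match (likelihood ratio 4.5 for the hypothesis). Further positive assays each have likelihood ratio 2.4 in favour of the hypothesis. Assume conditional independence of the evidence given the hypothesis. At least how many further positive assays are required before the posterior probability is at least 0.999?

11

Prior odds = 0.06/0.94 = 3/47.
Combined Bayes factor of the evidence already in hand = (1/3) × 4.5 = 1.5.
Odds after that evidence = (3/47) × 1.5 = 9/94.
Target odds = 0.999/0.001 = 999.
Need 2.4ⁿ ≥ 999 ÷ (9/94) = 10434.
2.4¹⁰ ≈6340.34 falls short of 10434 but 2.4¹¹ ≈15216.8 reaches it, so n = 11.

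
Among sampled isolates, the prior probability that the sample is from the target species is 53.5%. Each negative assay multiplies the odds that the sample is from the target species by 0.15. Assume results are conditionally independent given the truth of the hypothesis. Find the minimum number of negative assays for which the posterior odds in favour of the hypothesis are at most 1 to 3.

1

Prior odds = 0.535/0.465 = 107/93.
Likelihood ratio per negative assay = 0.15.
Target odds = 1/3.
Require 0.15ⁿ ≤ 1/3 ÷ (107/93) = 31/107.
0.15¹ = 0.15, which is already at or below the required 31/107; so n = 1.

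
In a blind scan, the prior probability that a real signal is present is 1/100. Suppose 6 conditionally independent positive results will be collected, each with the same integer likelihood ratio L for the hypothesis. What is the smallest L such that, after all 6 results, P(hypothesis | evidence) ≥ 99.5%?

6

Prior odds = 0.01/0.99 = 1/99.
Target odds = 0.995/0.005 = 199.
Need L⁶ ≥ 199 ÷ (1/99) = 19701.
5⁶ = 15625 < 19701 ≤ 46656 = 6⁶, so L = 6.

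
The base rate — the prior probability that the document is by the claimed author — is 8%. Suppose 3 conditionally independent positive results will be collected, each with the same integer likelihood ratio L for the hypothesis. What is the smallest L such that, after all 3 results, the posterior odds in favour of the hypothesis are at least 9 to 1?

5

Prior odds = 0.08/0.92 = 2/23.
Target odds = 9.
Need L³ ≥ 9 ÷ (2/23) = 103.5.
4³ = 64 < 103.5 ≤ 125 = 5³, so L = 5.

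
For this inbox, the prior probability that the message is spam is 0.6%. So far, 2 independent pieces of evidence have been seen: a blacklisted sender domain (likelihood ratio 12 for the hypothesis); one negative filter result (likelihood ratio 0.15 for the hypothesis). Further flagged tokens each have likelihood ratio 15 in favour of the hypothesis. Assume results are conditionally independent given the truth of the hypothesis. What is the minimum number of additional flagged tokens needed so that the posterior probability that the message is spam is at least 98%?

4

Prior odds = 0.006/0.994 = 3/497.
Combined Bayes factor of the evidence already in hand = 12 × 0.15 = 1.8.
Odds after that evidence = (3/497) × 1.8 = 27/2485.
Target odds = 0.98/0.02 = 49.
Need 15ⁿ ≥ 49 ÷ (27/2485) = 121765/27.
15³ = 3375 falls short of 121765/27 but 15⁴ = 50625 reaches it, so n = 4.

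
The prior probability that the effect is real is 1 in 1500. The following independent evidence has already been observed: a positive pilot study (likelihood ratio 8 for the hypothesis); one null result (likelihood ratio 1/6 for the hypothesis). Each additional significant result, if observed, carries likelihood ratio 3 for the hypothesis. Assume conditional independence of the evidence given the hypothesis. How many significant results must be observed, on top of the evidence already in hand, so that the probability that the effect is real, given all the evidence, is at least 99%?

Prior odds = (1/1500)/(1499/1500) = 1/1499.
Combined Bayes factor of the evidence already in hand = 8 × (1/6) = 4/3.
Odds after that evidence = (1/1499) × 4/3 = 4/4497.
Target odds = 0.99/0.01 = 99.
Need 3ⁿ ≥ 99 ÷ (4/4497) = 111300.75.
3¹⁰ = 59049 falls short of 111300.75 but 3¹¹ = 177147 reaches it, so n = 11.

11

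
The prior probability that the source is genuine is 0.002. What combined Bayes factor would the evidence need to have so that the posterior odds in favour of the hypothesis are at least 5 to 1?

Prior odds = 0.002/0.998 = 1/499.
Target odds = 5.
Required Bayes factor = 5 ÷ (1/499) = 2495.

2495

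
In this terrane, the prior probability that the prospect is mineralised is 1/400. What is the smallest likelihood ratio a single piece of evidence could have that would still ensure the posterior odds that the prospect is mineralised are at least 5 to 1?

1995

Prior odds = 0.0025/0.9975 = 1/399.
Target odds = 5.
Required Bayes factor = 5 ÷ (1/399) = 1995.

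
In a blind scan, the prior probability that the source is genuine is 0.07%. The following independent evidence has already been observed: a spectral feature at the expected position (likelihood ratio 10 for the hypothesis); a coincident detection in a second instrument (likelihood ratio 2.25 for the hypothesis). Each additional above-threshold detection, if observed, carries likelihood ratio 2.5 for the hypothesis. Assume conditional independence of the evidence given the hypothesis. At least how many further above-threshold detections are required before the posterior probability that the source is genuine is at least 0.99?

Prior odds = 0.0007/0.9993 = 7/9993.
Combined Bayes factor of the evidence already in hand = 10 × 2.25 = 22.5.
Odds after that evidence = (7/9993) × 22.5 = 105/6662.
Target odds = 0.99/0.01 = 99.
Need 2.5ⁿ ≥ 99 ÷ (105/6662) = 219846/35.
2.5⁹ = 1953125/512 falls short of 219846/35 but 2.5¹⁰ = 9765625/1024 reaches it, so n = 10.

10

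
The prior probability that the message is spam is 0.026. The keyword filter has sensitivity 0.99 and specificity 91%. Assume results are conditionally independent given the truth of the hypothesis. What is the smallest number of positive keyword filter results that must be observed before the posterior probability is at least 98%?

4

Prior odds = 0.026/0.974 = 13/487.
False-positive rate = 1 − 0.91 = 0.09; likelihood ratio of a positive = 0.99/0.09 = 11.
Target posterior odds = 0.98/0.02 = 49.
Require 11ⁿ ≥ 49 ÷ (13/487) = 23863/13.
11³ = 1331 falls short of 23863/13 but 11⁴ = 14641 reaches it, so n = 4.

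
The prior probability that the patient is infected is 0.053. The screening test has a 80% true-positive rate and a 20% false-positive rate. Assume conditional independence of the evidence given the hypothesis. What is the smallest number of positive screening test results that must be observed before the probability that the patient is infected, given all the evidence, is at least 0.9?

Prior odds: 0.053 ÷ 0.947 = 53/947.
Likelihood ratio of a positive result = 0.8/0.2 = 4.
Target posterior odds = 0.9/0.1 = 9.
Need (53/947) × 4ⁿ ≥ 9, i.e. 4ⁿ ≥ 8523/53.
4³ = 64 falls short of 8523/53 but 4⁴ = 256 reaches it, so n = 4.

4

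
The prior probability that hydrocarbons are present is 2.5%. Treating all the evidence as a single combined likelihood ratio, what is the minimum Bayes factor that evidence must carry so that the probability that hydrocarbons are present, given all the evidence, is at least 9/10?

351

Prior odds = 0.025/0.975 = 1/39.
Target odds = 0.9/0.1 = 9.
Required Bayes factor = 9 ÷ (1/39) = 351.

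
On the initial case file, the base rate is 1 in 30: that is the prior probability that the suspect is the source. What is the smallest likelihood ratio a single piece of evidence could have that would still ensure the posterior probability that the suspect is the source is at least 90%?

Prior odds = (1/30)/(29/30) = 1/29.
Target odds = 0.9/0.1 = 9.
Required Bayes factor = 9 ÷ (1/29) = 261.

261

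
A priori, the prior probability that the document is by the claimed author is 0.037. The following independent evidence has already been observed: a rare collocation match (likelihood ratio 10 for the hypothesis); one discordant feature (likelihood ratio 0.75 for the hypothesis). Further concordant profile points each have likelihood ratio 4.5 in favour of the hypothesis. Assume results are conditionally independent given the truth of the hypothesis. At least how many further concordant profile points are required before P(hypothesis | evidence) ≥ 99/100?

Prior odds = 0.037/0.963 = 37/963.
Combined Bayes factor of the evidence already in hand = 10 × 0.75 = 7.5.
Odds after that evidence = (37/963) × 7.5 = 185/642.
Target odds = 0.99/0.01 = 99.
Need 4.5ⁿ ≥ 99 ÷ (185/642) = 63558/185.
4.5³ = 91.125 falls short of 63558/185 but 4.5⁴ = 410.0625 reaches it, so n = 4.

4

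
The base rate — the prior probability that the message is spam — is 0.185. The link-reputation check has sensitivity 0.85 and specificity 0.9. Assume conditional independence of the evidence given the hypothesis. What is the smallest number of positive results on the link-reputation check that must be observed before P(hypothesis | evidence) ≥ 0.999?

4

Prior odds: 0.185 ÷ 0.815 = 37/163.
False-positive rate = 1 − 0.9 = 0.1; likelihood ratio of a positive = 0.85/0.1 = 8.5.
Target odds: 0.999 ÷ 0.001 = 999.
Need (37/163) × 8.5ⁿ ≥ 999, i.e. 8.5ⁿ ≥ 4401.
8.5³ = 614.125 falls short of 4401 but 8.5⁴ = 5220.0625 reaches it, so n = 4.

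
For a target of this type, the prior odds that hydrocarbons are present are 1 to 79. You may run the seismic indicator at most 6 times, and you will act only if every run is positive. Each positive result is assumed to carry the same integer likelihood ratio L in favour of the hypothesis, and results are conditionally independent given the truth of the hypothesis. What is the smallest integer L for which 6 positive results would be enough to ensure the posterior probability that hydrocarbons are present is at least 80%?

3

Prior odds = 1/79.
Target odds = 0.8/0.2 = 4.
Need L⁶ ≥ 4 ÷ (1/79) = 316.
2⁶ = 64 < 316 ≤ 729 = 3⁶, so L = 3.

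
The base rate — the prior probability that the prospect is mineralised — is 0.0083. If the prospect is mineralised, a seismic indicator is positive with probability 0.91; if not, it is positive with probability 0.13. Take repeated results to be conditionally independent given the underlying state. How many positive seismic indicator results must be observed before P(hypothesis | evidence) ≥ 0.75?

4

Prior odds: 0.0083 ÷ 0.9917 = 83/9917.
Likelihood ratio of a positive = 0.91/0.13 = 7.
Target odds: 0.75 ÷ 0.25 = 3.
Need (83/9917) × 7ⁿ ≥ 3, i.e. 7ⁿ ≥ 29751/83.
7³ = 343 falls short of 29751/83 but 7⁴ = 2401 reaches it, so n = 4.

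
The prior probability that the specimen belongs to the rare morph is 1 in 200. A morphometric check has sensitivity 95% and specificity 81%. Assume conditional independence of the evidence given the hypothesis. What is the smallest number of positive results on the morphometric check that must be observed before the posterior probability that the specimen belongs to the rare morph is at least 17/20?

Prior odds: 0.005 ÷ 0.995 = 1/199.
False-positive rate = 1 − 0.81 = 0.19; likelihood ratio of a positive = 0.95/0.19 = 5.
Target odds: 0.85 ÷ 0.15 = 17/3.
Need (1/199) × 5ⁿ ≥ 17/3, i.e. 5ⁿ ≥ 3383/3.
5⁴ = 625 falls short of 3383/3 but 5⁵ = 3125 reaches it, so n = 5.

5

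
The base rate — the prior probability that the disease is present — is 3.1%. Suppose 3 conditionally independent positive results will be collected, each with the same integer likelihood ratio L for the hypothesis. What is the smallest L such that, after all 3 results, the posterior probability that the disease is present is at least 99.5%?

19

Prior odds = 0.031/0.969 = 31/969.
Target odds = 0.995/0.005 = 199.
Need L³ ≥ 199 ÷ (31/969) = 192831/31.
18³ = 5832 < 192831/31 ≤ 6859 = 19³, so L = 19.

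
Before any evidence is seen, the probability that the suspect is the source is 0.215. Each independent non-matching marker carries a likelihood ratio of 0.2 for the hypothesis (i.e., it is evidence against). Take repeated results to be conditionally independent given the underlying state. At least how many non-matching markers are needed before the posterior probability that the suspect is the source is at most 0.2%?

Prior odds: 0.215 ÷ 0.785 = 43/157.
Likelihood ratio per non-matching marker = 0.2.
Target odds: 0.002 ÷ 0.998 = 1/499.
Need (43/157) × 0.2ⁿ ≤ 1/499, i.e. 0.2ⁿ ≤ 157/21457.
0.2³ = 0.008 is still above 157/21457 but 0.2⁴ = 0.0016 is at or below it, so n = 4.

4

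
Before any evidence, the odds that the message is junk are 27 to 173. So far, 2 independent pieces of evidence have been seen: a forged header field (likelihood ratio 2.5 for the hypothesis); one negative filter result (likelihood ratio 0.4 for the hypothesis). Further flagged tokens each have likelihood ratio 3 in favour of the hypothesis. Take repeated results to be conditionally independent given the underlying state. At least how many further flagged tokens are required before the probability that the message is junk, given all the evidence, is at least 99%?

6

Prior odds = 27/173.
Combined Bayes factor of the evidence already in hand = 2.5 × 0.4 = 1.
Odds after that evidence = (27/173) × 1 = 27/173.
Target odds = 0.99/0.01 = 99.
Need 3ⁿ ≥ 99 ÷ (27/173) = 1903/3.
3⁵ = 243 falls short of 1903/3 but 3⁶ = 729 reaches it, so n = 6.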